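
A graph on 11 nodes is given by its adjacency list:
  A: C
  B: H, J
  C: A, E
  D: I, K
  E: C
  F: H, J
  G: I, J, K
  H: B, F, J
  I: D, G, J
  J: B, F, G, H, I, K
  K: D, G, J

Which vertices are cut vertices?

Removing C increases the component count from 2 to 3, so C is a cut vertex.
Removing J increases the component count from 2 to 3, so J is a cut vertex.
By contrast removing H leaves 2 components; it is not a cut vertex. No other vertex is a cut vertex either.

C, J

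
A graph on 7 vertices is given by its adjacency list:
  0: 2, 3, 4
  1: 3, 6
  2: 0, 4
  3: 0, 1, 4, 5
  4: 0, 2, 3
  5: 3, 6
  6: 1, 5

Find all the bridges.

The edges on the cycle 3-1-6-5-3 are not bridges since each lies on that cycle.
Every edge lies on some cycle, so there are no bridges.

none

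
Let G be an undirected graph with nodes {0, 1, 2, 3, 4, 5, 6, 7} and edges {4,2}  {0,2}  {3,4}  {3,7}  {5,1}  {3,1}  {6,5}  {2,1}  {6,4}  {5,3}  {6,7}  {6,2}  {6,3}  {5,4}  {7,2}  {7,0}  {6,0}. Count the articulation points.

Removing 1, for instance, still leaves 1 component. No single vertex removal increases the component count — the graph has no articulation points.

0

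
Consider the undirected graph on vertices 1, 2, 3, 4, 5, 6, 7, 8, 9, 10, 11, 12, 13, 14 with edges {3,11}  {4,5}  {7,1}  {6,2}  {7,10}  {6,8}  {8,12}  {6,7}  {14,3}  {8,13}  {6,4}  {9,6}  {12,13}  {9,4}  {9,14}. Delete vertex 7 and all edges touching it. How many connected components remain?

3

With 7 gone, the remaining components are: {1}; {10}; {2, 3, 4, 5, 6, 8, 9, 11, 12, 13, 14}.
That is 3 components.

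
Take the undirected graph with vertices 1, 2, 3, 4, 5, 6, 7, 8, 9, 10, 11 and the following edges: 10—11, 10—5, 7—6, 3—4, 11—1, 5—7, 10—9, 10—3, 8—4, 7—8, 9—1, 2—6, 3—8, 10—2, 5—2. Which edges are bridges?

The edges on the cycle 10-11-1-9-10 are not bridges since each lies on that cycle.
Every edge lies on some cycle, so there are no bridges.

none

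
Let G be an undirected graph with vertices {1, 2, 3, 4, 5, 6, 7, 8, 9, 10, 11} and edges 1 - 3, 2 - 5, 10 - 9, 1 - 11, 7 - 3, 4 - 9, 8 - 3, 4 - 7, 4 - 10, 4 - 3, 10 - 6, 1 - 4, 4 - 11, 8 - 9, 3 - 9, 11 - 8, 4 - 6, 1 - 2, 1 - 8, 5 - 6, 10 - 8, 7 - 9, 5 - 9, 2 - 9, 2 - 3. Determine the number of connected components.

1

Starting from 1 we can reach 1, 2, 3, 4, 5, 6, 7, 8, 9, 10, 11. That is one component of size 11.
Total: 1 component.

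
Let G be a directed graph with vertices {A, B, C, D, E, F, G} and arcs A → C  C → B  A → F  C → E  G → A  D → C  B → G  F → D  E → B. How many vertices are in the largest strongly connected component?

{A, B, C, D, E, F, G} are all mutually reachable — one SCC of size 7.
The largest has 7 vertices.

7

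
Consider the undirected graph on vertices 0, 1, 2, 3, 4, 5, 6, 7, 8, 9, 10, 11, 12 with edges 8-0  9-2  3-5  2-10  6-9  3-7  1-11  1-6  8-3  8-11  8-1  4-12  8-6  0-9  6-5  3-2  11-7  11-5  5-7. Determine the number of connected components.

Starting from 4 we can reach 4, 12. That is one component of size 2.
Starting from 0 we can reach 0, 1, 2, 3, 5, 6, 7, 8, 9, 10, 11. That is one component of size 11.
Total: 2 components.

2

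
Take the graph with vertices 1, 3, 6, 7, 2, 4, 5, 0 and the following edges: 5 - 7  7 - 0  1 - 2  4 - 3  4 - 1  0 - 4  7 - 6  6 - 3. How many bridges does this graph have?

The edges on the cycle 7-0-4-3-6-7 are not bridges since each lies on that cycle.
But removing 5 - 7 disconnects 5 from 7; removing 1 - 4 disconnects 1 from 4; removing 1 - 2 disconnects 1 from 2 — these are bridges.
That makes 3 bridges.

3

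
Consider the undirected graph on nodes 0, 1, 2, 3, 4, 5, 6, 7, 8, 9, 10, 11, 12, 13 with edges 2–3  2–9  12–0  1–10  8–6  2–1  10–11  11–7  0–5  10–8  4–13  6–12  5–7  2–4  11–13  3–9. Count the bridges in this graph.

0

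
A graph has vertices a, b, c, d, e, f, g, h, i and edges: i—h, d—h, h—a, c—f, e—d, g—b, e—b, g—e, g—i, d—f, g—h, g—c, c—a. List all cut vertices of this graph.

none

Removing e, for instance, still leaves 1 component. No single vertex removal increases the component count — the graph has no articulation points.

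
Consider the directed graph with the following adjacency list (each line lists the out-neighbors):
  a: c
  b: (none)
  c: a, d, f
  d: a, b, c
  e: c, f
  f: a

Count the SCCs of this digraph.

{a, c, d, f} are all mutually reachable — one SCC of size 4.
{b} is an SCC by itself.
{e} is an SCC by itself.
That gives 3 strongly connected components.

3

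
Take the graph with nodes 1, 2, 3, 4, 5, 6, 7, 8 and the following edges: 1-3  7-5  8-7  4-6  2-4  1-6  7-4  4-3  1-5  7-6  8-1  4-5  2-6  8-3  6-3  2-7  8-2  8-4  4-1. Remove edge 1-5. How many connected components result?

1 and 5 are still connected via 1-4-5, so the component count stays at 1.

1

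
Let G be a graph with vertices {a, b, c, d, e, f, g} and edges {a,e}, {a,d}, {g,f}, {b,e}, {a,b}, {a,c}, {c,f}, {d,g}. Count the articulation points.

1

Removing a increases the component count from 1 to 2, so a is a cut vertex.
By contrast removing f leaves 1 component; it is not a cut vertex. No other vertex is a cut vertex either.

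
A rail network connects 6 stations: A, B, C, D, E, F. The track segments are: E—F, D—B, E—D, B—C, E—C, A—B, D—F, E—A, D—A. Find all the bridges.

none

The edges on the cycle E-D-F-E are not bridges since each lies on that cycle.
Every edge lies on some cycle, so there are no bridges.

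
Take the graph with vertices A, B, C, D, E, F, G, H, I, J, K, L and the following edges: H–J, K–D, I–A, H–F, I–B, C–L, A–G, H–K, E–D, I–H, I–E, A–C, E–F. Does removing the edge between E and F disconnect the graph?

No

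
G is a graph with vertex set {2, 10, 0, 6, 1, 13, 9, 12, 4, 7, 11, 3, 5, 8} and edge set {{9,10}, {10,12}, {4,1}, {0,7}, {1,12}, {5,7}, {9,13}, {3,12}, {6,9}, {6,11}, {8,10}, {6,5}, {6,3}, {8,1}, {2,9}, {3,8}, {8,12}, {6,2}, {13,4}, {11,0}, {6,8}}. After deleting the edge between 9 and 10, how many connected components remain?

9 and 10 are still connected via 9-6-8-10, so the component count stays at 1.

1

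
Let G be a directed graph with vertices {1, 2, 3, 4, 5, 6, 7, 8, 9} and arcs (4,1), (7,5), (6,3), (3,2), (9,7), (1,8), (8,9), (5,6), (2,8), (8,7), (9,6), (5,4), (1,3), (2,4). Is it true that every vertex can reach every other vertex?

Yes

From 8 we can reach every vertex (1, 2, 3, 4, 5, 6, 7, 8, 9), and every vertex can reach 8 (1, 2, 3, 4, 5, 6, 7, 8, 9). So the whole graph is one strongly connected component.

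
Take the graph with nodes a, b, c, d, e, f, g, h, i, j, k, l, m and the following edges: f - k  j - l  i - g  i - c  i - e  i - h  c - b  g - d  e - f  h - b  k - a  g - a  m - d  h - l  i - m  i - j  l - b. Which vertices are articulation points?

Removing i increases the component count from 1 to 2, so i is a cut vertex.
By contrast removing f leaves 1 component; it is not a cut vertex. No other vertex is a cut vertex either.

i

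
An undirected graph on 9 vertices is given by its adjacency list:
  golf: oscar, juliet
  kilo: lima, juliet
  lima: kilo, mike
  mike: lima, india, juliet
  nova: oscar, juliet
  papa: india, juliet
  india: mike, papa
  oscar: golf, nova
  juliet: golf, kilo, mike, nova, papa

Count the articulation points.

Removing juliet increases the component count from 1 to 2, so juliet is a cut vertex.
By contrast removing mike leaves 1 component; it is not a cut vertex. No other vertex is a cut vertex either.

1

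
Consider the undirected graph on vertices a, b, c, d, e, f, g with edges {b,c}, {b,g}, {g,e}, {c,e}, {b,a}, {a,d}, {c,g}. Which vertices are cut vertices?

Removing a increases the component count from 2 to 3, so a is a cut vertex.
Removing b increases the component count from 2 to 3, so b is a cut vertex.
By contrast removing d leaves 2 components; it is not a cut vertex. No other vertex is a cut vertex either.

a, b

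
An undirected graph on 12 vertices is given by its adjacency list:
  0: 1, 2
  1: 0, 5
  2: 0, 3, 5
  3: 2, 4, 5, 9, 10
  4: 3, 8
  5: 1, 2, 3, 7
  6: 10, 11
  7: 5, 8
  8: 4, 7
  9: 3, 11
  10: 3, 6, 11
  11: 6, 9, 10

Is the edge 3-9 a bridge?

No

After removing 3-9, the path 3-10-11-9 still connects them, so the edge is not a bridge.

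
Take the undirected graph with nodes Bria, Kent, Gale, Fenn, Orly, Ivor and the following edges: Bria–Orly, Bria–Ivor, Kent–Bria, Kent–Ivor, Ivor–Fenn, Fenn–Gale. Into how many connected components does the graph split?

1

Starting from Bria we can reach Bria, Fenn, Gale, Ivor, Kent, Orly. That is one component of size 6.
Total: 1 component.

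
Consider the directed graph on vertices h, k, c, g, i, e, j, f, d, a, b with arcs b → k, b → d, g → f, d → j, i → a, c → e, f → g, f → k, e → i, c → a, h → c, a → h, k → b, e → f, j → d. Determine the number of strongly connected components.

4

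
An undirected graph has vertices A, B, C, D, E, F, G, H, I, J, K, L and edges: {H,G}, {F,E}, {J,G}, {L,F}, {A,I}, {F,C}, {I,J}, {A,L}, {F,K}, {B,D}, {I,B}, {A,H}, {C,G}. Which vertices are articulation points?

B, F, I

Removing B increases the component count from 1 to 2, so B is a cut vertex.
Removing F increases the component count from 1 to 3, so F is a cut vertex.
Removing I increases the component count from 1 to 2, so I is a cut vertex.
By contrast removing G leaves 1 component; it is not a cut vertex. No other vertex is a cut vertex either.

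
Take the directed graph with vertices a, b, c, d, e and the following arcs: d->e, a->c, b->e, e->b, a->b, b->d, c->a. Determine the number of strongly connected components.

{b, d, e} are all mutually reachable — one SCC of size 3.
{a, c} are all mutually reachable — one SCC of size 2.
That gives 2 strongly connected components.

2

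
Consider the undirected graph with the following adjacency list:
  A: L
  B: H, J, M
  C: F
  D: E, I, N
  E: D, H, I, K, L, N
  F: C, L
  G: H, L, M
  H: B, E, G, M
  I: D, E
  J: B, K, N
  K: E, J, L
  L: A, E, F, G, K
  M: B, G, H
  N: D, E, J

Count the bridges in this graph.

3

The edges on the cycle L-E-I-D-N-J-K-L are not bridges since each lies on that cycle.
But removing A-L disconnects A from L; removing F-C disconnects F from C; removing F-L disconnects F from L — these are bridges.
That makes 3 bridges.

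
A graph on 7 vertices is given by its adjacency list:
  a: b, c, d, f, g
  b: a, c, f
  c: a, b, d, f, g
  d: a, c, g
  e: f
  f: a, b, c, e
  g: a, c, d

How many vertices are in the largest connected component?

7

Starting from a we can reach a, b, c, d, e, f, g. That is one component of size 7.
The largest has 7 vertices.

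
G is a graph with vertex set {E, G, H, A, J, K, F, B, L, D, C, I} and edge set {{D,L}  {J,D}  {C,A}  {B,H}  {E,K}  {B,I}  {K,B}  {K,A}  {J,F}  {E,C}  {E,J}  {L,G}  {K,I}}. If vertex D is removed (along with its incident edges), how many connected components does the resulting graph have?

2

With D gone, the remaining components are: {G, L}; {A, B, C, E, F, H, I, J, K}.
That is 2 components.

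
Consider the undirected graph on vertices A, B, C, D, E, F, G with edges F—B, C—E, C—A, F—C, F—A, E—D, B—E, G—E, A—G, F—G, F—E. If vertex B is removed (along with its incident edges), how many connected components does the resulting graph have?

1

With B gone, the remaining components are: {A, C, D, E, F, G}.
That is 1 component.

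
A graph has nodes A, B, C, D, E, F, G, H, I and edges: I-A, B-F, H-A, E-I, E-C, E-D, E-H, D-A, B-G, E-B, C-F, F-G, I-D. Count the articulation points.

Removing E increases the component count from 1 to 2, so E is a cut vertex.
By contrast removing B leaves 1 component; it is not a cut vertex. No other vertex is a cut vertex either.

1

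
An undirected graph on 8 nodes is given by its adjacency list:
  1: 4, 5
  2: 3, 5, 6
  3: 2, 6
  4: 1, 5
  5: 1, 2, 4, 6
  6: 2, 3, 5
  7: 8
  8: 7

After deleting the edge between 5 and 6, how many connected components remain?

2

5 and 6 are still connected via 5-2-6, so the component count stays at 2.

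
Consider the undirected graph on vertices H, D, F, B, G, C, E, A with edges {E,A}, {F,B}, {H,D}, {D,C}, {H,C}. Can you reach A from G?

No

The component containing G is {G}, and A is not in it.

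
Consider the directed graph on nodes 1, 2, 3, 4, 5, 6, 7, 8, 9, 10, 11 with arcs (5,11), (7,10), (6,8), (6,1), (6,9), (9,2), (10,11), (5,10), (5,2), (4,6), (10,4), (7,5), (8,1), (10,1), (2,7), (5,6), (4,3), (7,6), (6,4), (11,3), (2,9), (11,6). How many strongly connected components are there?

{2, 4, 5, 6, 7, 9, 10, 11} are all mutually reachable — one SCC of size 8.
{1} is an SCC by itself.
{8} is an SCC by itself.
{3} is an SCC by itself.
That gives 4 strongly connected components.

4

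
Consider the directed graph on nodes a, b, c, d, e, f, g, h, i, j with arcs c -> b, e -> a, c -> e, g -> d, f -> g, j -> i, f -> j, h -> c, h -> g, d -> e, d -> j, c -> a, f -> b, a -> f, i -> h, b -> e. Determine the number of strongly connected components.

{a, b, c, d, e, f, g, h, i, j} are all mutually reachable — one SCC of size 10.
That gives 1 strongly connected component.

1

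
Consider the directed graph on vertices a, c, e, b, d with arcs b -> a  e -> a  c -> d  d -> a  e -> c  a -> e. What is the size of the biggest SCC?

{a, c, d, e} are all mutually reachable — one SCC of size 4.
{b} is an SCC by itself.
The largest has 4 vertices.

4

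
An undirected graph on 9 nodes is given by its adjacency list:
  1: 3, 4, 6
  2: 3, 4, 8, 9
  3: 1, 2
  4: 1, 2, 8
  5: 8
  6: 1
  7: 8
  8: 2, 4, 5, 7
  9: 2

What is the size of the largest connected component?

9

Starting from 1 we can reach 1, 2, 3, 4, 5, 6, 7, 8, 9. That is one component of size 9.
The largest has 9 vertices.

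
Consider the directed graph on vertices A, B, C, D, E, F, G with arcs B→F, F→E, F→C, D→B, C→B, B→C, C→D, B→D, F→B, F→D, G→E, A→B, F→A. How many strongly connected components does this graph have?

3

{A, B, C, D, F} are all mutually reachable — one SCC of size 5.
{E} is an SCC by itself.
{G} is an SCC by itself.
That gives 3 strongly connected components.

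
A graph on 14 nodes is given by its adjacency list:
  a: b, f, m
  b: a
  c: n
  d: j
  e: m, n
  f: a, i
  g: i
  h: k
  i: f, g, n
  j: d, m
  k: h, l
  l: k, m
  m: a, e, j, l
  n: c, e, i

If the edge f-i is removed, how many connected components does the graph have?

f and i are still connected via f-a-m-e-n-i, so the component count stays at 1.

1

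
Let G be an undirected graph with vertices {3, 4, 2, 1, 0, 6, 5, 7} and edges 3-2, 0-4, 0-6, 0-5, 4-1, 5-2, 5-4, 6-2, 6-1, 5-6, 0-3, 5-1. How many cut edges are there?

0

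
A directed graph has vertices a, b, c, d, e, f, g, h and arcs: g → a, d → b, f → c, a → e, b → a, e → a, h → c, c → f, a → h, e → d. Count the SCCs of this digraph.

{a, b, d, e} are all mutually reachable — one SCC of size 4.
{c, f} are all mutually reachable — one SCC of size 2.
{h} is an SCC by itself.
{g} is an SCC by itself.
That gives 4 strongly connected components.

4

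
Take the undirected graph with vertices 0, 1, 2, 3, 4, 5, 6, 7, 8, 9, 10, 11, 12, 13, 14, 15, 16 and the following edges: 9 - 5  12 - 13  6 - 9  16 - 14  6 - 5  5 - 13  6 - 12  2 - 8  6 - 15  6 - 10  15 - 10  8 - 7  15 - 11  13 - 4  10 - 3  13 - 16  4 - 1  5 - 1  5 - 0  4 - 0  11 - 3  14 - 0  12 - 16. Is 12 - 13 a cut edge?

After removing 12 - 13, the path 12-16-13 still connects them, so the edge is not a bridge.

No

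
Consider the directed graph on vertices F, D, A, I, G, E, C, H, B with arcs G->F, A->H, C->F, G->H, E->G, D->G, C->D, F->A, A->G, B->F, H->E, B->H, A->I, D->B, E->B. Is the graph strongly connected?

There is no directed path from I to C, so the graph is not strongly connected.

No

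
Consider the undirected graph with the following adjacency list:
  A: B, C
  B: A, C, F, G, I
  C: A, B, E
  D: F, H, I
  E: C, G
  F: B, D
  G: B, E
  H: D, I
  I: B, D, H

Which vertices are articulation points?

B

Removing B increases the component count from 1 to 2, so B is a cut vertex.
By contrast removing H leaves 1 component; it is not a cut vertex. No other vertex is a cut vertex either.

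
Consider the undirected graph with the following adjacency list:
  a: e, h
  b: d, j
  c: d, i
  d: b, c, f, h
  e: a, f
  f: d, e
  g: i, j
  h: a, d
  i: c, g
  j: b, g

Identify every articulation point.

Removing d increases the component count from 1 to 2, so d is a cut vertex.
By contrast removing j leaves 1 component; it is not a cut vertex. No other vertex is a cut vertex either.

d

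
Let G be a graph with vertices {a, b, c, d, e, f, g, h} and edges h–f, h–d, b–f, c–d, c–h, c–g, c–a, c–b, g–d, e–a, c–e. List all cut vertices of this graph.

Removing c increases the component count from 1 to 2, so c is a cut vertex.
By contrast removing d leaves 1 component; it is not a cut vertex. No other vertex is a cut vertex either.

c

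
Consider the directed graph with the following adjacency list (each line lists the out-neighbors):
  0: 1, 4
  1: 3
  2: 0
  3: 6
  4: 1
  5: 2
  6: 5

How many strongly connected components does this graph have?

{0, 1, 2, 3, 4, 5, 6} are all mutually reachable — one SCC of size 7.
That gives 1 strongly connected component.

1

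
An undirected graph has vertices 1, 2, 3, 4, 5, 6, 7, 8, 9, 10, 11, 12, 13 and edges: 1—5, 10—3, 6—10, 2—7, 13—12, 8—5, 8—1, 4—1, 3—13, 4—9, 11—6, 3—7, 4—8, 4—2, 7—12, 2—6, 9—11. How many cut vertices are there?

Removing 4 increases the component count from 1 to 2, so 4 is a cut vertex.
By contrast removing 6 leaves 1 component; it is not a cut vertex. No other vertex is a cut vertex either.

1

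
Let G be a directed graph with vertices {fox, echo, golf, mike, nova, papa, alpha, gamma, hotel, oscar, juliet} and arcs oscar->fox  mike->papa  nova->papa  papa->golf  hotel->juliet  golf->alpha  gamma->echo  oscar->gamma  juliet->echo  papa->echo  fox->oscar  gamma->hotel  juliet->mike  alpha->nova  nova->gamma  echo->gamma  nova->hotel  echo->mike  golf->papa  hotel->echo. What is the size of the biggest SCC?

9

{echo, golf, mike, nova, papa, alpha, gamma, hotel, juliet} are all mutually reachable — one SCC of size 9.
{fox, oscar} are all mutually reachable — one SCC of size 2.
The largest has 9 vertices.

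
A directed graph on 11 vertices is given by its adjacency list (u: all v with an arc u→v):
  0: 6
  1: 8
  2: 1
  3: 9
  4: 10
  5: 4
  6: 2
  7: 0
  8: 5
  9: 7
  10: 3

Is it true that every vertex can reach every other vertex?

Yes

From 8 we can reach every vertex (0, 1, 2, 3, 4, 5, 6, 7, 8, 9, 10), and every vertex can reach 8 (0, 1, 2, 3, 4, 5, 6, 7, 8, 9, 10). So the whole graph is one strongly connected component.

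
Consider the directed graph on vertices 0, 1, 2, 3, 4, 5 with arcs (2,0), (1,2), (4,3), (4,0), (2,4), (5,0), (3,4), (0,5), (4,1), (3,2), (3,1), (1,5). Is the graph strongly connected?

No

There is no directed path from 0 to 1, so the graph is not strongly connected.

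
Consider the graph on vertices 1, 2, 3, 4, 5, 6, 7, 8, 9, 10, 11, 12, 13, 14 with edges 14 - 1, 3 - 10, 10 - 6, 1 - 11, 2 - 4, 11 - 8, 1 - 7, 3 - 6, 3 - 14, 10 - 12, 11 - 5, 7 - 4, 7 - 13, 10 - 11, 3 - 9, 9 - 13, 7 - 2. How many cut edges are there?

3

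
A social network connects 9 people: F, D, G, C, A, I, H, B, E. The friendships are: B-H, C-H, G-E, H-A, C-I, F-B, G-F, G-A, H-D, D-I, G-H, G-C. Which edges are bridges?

E-G

The edges on the cycle G-F-B-H-G are not bridges since each lies on that cycle.
But removing G-E disconnects G from E — this is a bridge.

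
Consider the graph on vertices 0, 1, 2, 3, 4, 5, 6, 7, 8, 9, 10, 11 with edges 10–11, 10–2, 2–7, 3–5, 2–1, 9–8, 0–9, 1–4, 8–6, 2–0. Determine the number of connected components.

2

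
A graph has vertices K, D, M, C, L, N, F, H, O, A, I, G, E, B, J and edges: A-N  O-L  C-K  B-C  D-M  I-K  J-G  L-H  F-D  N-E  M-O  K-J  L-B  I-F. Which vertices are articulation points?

J, K, L, N

Removing J increases the component count from 2 to 3, so J is a cut vertex.
Removing K increases the component count from 2 to 3, so K is a cut vertex.
Removing L increases the component count from 2 to 3, so L is a cut vertex.
Likewise N is a cut vertex.
By contrast removing F leaves 2 components; it is not a cut vertex. No other vertex is a cut vertex either.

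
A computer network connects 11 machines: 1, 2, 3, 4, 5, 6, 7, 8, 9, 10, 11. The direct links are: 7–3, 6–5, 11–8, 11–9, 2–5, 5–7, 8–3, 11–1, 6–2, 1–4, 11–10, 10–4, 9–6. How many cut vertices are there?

1

Removing 11 increases the component count from 1 to 2, so 11 is a cut vertex.
By contrast removing 10 leaves 1 component; it is not a cut vertex. No other vertex is a cut vertex either.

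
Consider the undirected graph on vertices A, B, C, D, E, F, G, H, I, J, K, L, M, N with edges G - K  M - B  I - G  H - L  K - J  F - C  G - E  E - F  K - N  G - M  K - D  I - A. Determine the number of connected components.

2

Starting from H we can reach H, L. That is one component of size 2.
Starting from A we can reach A, B, C, D, E, F, G, I, J, K, M, N. That is one component of size 12.
Total: 2 components.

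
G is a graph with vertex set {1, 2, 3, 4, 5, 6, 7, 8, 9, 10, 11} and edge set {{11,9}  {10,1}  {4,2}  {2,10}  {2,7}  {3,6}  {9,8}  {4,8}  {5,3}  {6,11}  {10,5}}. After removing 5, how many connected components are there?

1

With 5 gone, the remaining components are: {1, 2, 3, 4, 6, 7, 8, 9, 10, 11}.
That is 1 component.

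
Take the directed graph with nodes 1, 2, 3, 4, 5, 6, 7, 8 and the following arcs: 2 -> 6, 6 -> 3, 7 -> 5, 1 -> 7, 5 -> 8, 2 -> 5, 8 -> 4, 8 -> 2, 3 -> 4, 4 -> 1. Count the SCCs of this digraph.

1

{1, 2, 3, 4, 5, 6, 7, 8} are all mutually reachable — one SCC of size 8.
That gives 1 strongly connected component.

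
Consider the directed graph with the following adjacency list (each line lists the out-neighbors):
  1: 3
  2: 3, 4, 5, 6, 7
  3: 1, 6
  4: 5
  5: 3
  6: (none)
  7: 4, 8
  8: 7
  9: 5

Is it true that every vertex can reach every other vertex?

No

There is no directed path from 5 to 7, so the graph is not strongly connected.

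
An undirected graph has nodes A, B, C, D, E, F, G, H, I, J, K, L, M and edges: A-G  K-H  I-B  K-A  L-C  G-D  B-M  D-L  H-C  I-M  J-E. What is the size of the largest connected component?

7

F is isolated — a component by itself.
Starting from E we can reach E, J. That is one component of size 2.
Starting from B we can reach B, I, M. That is one component of size 3.
Starting from A we can reach A, C, D, G, H, K, L. That is one component of size 7.
The largest has 7 vertices.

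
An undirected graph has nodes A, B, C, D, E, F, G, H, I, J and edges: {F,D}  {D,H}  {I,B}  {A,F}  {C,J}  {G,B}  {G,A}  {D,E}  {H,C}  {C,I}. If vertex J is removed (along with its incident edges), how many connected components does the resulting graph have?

1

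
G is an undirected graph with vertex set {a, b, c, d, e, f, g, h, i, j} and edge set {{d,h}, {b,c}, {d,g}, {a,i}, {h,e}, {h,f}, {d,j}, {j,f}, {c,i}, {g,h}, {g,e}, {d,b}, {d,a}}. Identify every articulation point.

Removing d increases the component count from 1 to 2, so d is a cut vertex.
By contrast removing e leaves 1 component; it is not a cut vertex. No other vertex is a cut vertex either.

d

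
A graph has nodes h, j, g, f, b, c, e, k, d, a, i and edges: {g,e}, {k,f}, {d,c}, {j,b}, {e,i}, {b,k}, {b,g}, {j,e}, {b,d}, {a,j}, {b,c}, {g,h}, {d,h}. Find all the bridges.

The edges on the cycle b-g-h-d-b are not bridges since each lies on that cycle.
But removing a—j disconnects a from j; removing f—k disconnects f from k; removing e—i disconnects e from i; removing b—k disconnects b from k — these are bridges.

a-j, b-k, e-i, f-k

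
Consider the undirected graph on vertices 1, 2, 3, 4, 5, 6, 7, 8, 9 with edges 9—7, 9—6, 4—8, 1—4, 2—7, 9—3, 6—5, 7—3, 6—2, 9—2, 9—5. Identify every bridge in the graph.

1-4, 4-8

The edges on the cycle 9-6-5-9 are not bridges since each lies on that cycle.
But removing 1—4 disconnects 1 from 4; removing 8—4 disconnects 8 from 4 — these are bridges.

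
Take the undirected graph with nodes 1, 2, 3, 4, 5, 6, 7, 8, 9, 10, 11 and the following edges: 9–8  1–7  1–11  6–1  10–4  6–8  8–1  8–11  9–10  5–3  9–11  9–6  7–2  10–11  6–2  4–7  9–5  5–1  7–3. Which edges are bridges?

none

The edges on the cycle 6-8-1-6 are not bridges since each lies on that cycle.
Every edge lies on some cycle, so there are no bridges.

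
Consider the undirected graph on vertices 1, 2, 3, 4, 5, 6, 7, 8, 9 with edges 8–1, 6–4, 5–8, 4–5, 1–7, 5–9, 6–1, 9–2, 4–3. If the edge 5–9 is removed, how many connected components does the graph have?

2

Before removal there is 1 component.
5–9 is a bridge — removing it separates 5's side from 9's side.
After removal: 2 components.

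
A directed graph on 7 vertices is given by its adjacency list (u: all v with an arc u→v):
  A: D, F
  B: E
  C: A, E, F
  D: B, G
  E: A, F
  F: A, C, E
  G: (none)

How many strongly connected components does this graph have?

2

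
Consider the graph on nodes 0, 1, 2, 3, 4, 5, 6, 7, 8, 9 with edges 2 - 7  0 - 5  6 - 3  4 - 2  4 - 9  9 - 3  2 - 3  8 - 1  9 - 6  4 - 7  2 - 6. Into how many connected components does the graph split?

Starting from 0 we can reach 0, 5. That is one component of size 2.
Starting from 1 we can reach 1, 8. That is one component of size 2.
Starting from 2 we can reach 2, 3, 4, 6, 7, 9. That is one component of size 6.
Total: 3 components.

3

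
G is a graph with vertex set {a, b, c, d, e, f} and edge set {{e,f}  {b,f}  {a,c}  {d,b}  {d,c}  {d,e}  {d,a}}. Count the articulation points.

1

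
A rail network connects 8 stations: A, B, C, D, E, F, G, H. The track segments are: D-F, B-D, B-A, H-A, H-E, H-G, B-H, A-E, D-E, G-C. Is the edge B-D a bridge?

No

After removing B-D, the path B-H-E-D still connects them, so the edge is not a bridge.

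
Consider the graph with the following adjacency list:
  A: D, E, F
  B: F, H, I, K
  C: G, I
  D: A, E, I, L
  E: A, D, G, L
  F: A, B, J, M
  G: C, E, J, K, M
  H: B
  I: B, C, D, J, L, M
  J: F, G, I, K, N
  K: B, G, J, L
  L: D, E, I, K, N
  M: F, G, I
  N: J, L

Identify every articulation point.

B

Removing B increases the component count from 1 to 2, so B is a cut vertex.
By contrast removing E leaves 1 component; it is not a cut vertex. No other vertex is a cut vertex either.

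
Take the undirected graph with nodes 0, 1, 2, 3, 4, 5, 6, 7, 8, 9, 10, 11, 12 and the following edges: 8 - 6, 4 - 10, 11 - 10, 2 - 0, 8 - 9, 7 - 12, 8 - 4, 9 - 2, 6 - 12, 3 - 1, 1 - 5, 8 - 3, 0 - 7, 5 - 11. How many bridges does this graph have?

0

The edges on the cycle 8-3-1-5-11-10-4-8 are not bridges since each lies on that cycle.
Every edge lies on some cycle, so there are no bridges.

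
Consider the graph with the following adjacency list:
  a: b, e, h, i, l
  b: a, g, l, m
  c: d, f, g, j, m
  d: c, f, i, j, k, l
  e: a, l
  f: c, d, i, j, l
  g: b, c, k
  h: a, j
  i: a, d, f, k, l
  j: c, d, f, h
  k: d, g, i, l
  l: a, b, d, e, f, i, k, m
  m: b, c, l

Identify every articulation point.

none

Removing m, for instance, still leaves 1 component. No single vertex removal increases the component count — the graph has no articulation points.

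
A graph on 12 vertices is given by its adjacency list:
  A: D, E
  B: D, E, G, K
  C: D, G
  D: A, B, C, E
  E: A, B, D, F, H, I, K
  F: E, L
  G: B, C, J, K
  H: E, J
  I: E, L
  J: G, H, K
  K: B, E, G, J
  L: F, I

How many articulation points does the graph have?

Removing E increases the component count from 1 to 2, so E is a cut vertex.
By contrast removing G leaves 1 component; it is not a cut vertex. No other vertex is a cut vertex either.

1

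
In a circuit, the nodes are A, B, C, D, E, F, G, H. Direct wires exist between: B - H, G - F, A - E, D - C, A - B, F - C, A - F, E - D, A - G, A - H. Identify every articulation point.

Removing A increases the component count from 1 to 2, so A is a cut vertex.
By contrast removing B leaves 1 component; it is not a cut vertex. No other vertex is a cut vertex either.

A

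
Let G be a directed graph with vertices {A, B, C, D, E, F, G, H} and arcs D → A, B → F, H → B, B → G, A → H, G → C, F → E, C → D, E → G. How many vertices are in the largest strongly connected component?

8

{A, B, C, D, E, F, G, H} are all mutually reachable — one SCC of size 8.
The largest has 8 vertices.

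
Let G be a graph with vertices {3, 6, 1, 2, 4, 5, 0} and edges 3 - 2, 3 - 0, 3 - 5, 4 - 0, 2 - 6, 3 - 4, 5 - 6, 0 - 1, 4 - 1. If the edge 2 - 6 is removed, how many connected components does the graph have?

2 and 6 are still connected via 2-3-5-6, so the component count stays at 1.

1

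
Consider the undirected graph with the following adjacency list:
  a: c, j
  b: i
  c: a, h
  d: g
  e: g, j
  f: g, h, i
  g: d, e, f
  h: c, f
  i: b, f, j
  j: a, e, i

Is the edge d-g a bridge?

Yes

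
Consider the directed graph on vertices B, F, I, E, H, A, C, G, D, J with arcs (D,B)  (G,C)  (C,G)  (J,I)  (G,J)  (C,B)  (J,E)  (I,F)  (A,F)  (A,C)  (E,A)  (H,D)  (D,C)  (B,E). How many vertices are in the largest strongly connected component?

6

{A, B, C, E, G, J} are all mutually reachable — one SCC of size 6.
{I} is an SCC by itself.
{F} is an SCC by itself.
{H} is an SCC by itself.
{D} is an SCC by itself.
The largest has 6 vertices.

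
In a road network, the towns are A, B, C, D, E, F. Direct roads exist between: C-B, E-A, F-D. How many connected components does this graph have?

3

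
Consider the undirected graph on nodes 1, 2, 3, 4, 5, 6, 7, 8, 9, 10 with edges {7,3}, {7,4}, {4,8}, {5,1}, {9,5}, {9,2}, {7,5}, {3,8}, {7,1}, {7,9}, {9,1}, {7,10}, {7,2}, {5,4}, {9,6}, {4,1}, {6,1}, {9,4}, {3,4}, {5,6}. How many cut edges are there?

1

The edges on the cycle 7-9-6-1-5-7 are not bridges since each lies on that cycle.
But removing 10 - 7 disconnects 10 from 7 — this is a bridge.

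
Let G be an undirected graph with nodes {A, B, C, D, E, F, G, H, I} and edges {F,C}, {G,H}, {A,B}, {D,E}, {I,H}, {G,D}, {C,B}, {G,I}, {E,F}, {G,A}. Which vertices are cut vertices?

Removing G increases the component count from 1 to 2, so G is a cut vertex.
By contrast removing B leaves 1 component; it is not a cut vertex. No other vertex is a cut vertex either.

G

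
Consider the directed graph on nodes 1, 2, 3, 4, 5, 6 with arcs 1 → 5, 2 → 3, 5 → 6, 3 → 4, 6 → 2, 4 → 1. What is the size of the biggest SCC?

{1, 2, 3, 4, 5, 6} are all mutually reachable — one SCC of size 6.
The largest has 6 vertices.

6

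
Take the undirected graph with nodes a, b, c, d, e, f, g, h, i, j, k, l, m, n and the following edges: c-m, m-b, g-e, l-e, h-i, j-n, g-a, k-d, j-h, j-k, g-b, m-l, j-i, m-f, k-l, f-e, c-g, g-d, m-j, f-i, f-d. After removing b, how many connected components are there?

1

With b gone, the remaining components are: {a, c, d, e, f, g, h, i, j, k, l, m, n}.
That is 1 component.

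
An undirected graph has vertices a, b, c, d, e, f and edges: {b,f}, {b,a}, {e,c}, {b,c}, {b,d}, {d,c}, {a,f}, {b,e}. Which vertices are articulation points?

b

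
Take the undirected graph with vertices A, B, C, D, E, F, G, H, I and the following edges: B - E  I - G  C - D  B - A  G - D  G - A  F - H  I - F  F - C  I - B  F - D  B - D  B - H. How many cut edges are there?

1

The edges on the cycle I-F-H-B-I are not bridges since each lies on that cycle.
But removing B - E disconnects B from E — this is a bridge.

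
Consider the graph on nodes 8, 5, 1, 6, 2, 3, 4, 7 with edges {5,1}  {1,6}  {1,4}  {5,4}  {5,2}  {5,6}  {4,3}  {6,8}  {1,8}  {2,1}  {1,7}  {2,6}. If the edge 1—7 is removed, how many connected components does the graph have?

Before removal there is 1 component.
1—7 is a bridge — removing it separates 1's side from 7's side.
After removal: 2 components.

2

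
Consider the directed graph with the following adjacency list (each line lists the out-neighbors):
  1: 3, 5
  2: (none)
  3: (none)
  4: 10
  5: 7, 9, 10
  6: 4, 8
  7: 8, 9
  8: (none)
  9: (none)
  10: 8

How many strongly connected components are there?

{5} is an SCC by itself.
{3} is an SCC by itself.
{2} is an SCC by itself.
{1} is an SCC by itself.
{8} is an SCC by itself.
(and 5 more singleton SCCs)
That gives 10 strongly connected components.

10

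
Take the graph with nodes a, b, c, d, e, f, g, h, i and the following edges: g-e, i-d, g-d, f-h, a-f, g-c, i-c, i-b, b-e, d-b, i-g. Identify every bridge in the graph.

The edges on the cycle i-g-e-b-d-i are not bridges since each lies on that cycle.
But removing a-f disconnects a from f; removing h-f disconnects h from f — these are bridges.

a-f, f-h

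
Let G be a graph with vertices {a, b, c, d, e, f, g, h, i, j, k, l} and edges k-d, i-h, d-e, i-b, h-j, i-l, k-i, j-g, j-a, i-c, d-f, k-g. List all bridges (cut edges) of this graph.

The edges on the cycle k-i-h-j-g-k are not bridges since each lies on that cycle.
But removing a-j disconnects a from j; removing i-b disconnects i from b; removing k-d disconnects k from d; removing l-i disconnects l from i — these are bridges.
In total 7 edges are bridges.

a-j, b-i, c-i, d-e, d-f, d-k, i-l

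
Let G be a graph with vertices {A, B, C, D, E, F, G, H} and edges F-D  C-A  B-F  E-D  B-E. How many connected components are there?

4

H is isolated — a component by itself.
G is isolated — a component by itself.
Starting from A we can reach A, C. That is one component of size 2.
Starting from B we can reach B, D, E, F. That is one component of size 4.
Total: 4 components.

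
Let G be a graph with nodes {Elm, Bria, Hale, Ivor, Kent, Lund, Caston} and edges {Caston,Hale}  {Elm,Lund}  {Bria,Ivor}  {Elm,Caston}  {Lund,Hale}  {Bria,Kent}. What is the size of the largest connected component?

Starting from Bria we can reach Bria, Ivor, Kent. That is one component of size 3.
Starting from Elm we can reach Elm, Hale, Lund, Caston. That is one component of size 4.
The largest has 4 vertices.

4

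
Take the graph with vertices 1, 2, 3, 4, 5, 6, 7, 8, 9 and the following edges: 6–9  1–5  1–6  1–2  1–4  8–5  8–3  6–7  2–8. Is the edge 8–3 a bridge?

Yes

Removing 8–3 leaves no path between 8 and 3: the component count goes from 1 to 2. So it is a bridge.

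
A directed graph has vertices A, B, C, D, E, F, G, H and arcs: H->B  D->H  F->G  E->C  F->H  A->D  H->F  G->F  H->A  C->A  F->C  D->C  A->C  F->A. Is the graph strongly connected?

There is no directed path from H to E, so the graph is not strongly connected.

No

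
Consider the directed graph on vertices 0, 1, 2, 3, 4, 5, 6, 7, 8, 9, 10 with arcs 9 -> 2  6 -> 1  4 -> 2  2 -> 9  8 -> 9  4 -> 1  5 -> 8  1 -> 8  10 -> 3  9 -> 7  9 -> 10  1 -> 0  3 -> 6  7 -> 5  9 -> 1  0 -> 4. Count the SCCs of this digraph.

1

{0, 1, 2, 3, 4, 5, 6, 7, 8, 9, 10} are all mutually reachable — one SCC of size 11.
That gives 1 strongly connected component.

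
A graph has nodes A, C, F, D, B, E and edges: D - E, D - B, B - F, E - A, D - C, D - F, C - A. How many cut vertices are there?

1

Removing D increases the component count from 1 to 2, so D is a cut vertex.
By contrast removing A leaves 1 component; it is not a cut vertex. No other vertex is a cut vertex either.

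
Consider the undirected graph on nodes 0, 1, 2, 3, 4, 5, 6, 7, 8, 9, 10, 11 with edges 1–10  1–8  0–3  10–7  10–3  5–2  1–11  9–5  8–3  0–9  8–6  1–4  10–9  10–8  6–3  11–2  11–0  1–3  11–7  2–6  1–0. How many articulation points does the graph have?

1

Removing 1 increases the component count from 1 to 2, so 1 is a cut vertex.
By contrast removing 7 leaves 1 component; it is not a cut vertex. No other vertex is a cut vertex either.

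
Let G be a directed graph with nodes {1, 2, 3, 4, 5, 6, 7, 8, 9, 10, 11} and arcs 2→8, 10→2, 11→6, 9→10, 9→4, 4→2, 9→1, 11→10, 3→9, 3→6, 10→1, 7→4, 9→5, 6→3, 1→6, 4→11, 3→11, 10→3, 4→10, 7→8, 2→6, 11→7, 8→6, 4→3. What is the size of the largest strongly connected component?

10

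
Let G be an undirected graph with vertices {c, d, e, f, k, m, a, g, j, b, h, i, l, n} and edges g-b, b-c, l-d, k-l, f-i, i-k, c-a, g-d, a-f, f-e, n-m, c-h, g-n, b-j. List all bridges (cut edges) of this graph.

The edges on the cycle g-b-c-a-f-i-k-l-d-g are not bridges since each lies on that cycle.
But removing g-n disconnects g from n; removing n-m disconnects n from m; removing b-j disconnects b from j; removing e-f disconnects e from f — these are bridges.
In total 5 edges are bridges.

b-j, c-h, e-f, g-n, m-n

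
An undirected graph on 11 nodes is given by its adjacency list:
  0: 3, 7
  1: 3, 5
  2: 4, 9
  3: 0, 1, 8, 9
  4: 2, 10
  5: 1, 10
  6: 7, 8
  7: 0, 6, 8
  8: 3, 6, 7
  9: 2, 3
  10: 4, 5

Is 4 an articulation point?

No

Deleting 4 leaves 1 component (was 1) (its neighbors 2, 10 remain connected to each other), so 4 is not a cut vertex.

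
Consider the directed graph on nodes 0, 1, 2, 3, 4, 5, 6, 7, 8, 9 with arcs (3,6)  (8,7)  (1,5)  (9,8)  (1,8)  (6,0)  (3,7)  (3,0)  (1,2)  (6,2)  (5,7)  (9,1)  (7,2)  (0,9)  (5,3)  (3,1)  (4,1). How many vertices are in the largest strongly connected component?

6

{0, 1, 3, 5, 6, 9} are all mutually reachable — one SCC of size 6.
{7} is an SCC by itself.
{8} is an SCC by itself.
{2} is an SCC by itself.
{4} is an SCC by itself.
The largest has 6 vertices.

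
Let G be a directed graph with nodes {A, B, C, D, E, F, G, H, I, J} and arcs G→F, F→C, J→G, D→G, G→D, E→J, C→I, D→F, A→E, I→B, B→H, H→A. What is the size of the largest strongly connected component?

10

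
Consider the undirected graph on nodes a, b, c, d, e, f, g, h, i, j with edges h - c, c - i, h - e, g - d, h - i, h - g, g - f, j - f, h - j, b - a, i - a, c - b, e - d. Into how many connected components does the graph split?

1

Starting from a we can reach a, b, c, d, e, f, g, h, i, j. That is one component of size 10.
Total: 1 component.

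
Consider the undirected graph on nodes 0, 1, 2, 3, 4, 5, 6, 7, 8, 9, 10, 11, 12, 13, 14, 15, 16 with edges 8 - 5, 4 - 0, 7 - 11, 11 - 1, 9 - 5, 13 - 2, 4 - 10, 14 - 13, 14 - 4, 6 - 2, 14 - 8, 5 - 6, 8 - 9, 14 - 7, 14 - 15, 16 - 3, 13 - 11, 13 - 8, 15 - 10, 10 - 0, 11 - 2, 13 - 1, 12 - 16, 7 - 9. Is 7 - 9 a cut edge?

After removing 7 - 9, the path 7-14-8-9 still connects them, so the edge is not a bridge.

No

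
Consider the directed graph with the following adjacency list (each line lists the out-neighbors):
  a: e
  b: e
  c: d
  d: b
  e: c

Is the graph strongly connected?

There is no directed path from b to a, so the graph is not strongly connected.

No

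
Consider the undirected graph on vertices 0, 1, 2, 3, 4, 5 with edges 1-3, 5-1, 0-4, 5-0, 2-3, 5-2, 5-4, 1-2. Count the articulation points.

Removing 5 increases the component count from 1 to 2, so 5 is a cut vertex.
By contrast removing 2 leaves 1 component; it is not a cut vertex. No other vertex is a cut vertex either.

1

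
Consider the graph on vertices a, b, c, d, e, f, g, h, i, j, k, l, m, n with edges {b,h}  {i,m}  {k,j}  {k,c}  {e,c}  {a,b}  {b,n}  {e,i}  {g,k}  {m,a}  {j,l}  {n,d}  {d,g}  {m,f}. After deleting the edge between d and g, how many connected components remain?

1

d and g are still connected via d-n-b-a-m-i-e-c-k-g, so the component count stays at 1.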